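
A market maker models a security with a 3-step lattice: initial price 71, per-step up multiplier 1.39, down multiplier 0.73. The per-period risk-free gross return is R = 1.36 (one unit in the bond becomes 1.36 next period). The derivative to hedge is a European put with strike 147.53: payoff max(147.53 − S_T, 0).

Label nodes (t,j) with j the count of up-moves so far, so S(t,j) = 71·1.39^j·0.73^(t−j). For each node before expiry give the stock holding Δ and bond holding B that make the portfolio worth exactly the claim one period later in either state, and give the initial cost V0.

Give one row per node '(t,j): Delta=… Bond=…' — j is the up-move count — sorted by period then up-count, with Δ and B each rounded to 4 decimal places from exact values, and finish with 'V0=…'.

(0,0): Delta=-0.5464 Bond=41.3622
(1,0): Delta=-1.0000 Bond=79.7632
(1,1): Delta=-0.5350 Bond=55.1330
(2,0): Delta=-1.0000 Bond=108.4779
(2,1): Delta=-1.0000 Bond=108.4779
(2,2): Delta=-0.5234 Bond=73.3858
V0=2.5685

Risk-neutral probability p* = (R−d)/(u−d) = (1.36−0.73)/(1.39−0.73) = 0.9545.
Payoff layer (t=3): V(3,0)=119.9098, V(3,1)=94.9381, V(3,2)=47.3893, V(3,3)=0.0000
(2,0): S=37.8359. Δ = (V_up−V_dn)/(S_up−S_dn) = (94.9381−119.9098)/(52.5919−27.6202) = -1.0000. V = [p*·94.9381 + (1−p*)·119.9098]/1.36 = 70.6420. B = V − Δ·S = 108.4779.
(2,1): S=72.0437. Δ = (V_up−V_dn)/(S_up−S_dn) = (47.3893−94.9381)/(100.1407−52.5919) = -1.0000. V = [p*·47.3893 + (1−p*)·94.9381]/1.36 = 36.4342. B = V − Δ·S = 108.4779.
(2,2): S=137.1791. Δ = (V_up−V_dn)/(S_up−S_dn) = (0.0000−47.3893)/(190.6789−100.1407) = -0.5234. V = [p*·0.0000 + (1−p*)·47.3893]/1.36 = 1.5839. B = V − Δ·S = 73.3858.
(1,0): S=51.8300. Δ = (V_up−V_dn)/(S_up−S_dn) = (36.4342−70.6420)/(72.0437−37.8359) = -1.0000. V = [p*·36.4342 + (1−p*)·70.6420]/1.36 = 27.9332. B = V − Δ·S = 79.7632.
(1,1): S=98.6900. Δ = (V_up−V_dn)/(S_up−S_dn) = (1.5839−36.4342)/(137.1791−72.0437) = -0.5350. V = [p*·1.5839 + (1−p*)·36.4342]/1.36 = 2.3294. B = V − Δ·S = 55.1330.
(0,0): S=71.0000. Δ = (V_up−V_dn)/(S_up−S_dn) = (2.3294−27.9332)/(98.6900−51.8300) = -0.5464. V = [p*·2.3294 + (1−p*)·27.9332]/1.36 = 2.5685. B = V − Δ·S = 41.3622.
Self-financing check: at every node Δ·S+B equals the discounted successor values.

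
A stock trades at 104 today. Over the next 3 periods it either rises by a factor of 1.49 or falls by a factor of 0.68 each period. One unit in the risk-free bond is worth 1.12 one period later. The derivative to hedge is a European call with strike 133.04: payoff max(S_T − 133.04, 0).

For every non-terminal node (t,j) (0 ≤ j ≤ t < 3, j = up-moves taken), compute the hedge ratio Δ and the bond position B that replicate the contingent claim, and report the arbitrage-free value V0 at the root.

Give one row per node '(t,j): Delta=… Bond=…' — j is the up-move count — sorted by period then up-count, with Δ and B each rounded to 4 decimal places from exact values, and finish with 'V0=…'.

The replicating-portfolio and risk-neutral prices coincide; use p* = (1.12−0.68)/(1.49−0.68) = 0.5432 for the latter.
Terminal values V(3,·): V(3,0)=0.0000, V(3,1)=0.0000, V(3,2)=23.9655, V(3,3)=210.9867
Node (2,0) S=48.0896: V=(p*·0.0000+(1−p*)·0.0000)/1.12=0.0000; Δ=(0.0000−0.0000)/(71.6535−32.7009)=0.0000; B=V−Δ·S=0.0000
Node (2,1) S=105.3728: V=(p*·23.9655+(1−p*)·0.0000)/1.12=11.6235; Δ=(23.9655−0.0000)/(157.0055−71.6535)=0.2808; B=V−Δ·S=-17.9635
Node (2,2) S=230.8904: V=(p*·210.9867+(1−p*)·23.9655)/1.12=112.1047; Δ=(210.9867−23.9655)/(344.0267−157.0055)=1.0000; B=V−Δ·S=-118.7857
Node (1,0) S=70.7200: V=(p*·11.6235+(1−p*)·0.0000)/1.12=5.6375; Δ=(11.6235−0.0000)/(105.3728−48.0896)=0.2029; B=V−Δ·S=-8.7125
Node (1,1) S=154.9600: V=(p*·112.1047+(1−p*)·11.6235)/1.12=59.1124; Δ=(112.1047−11.6235)/(230.8904−105.3728)=0.8005; B=V−Δ·S=-64.9385
Node (0,0) S=104.0000: V=(p*·59.1124+(1−p*)·5.6375)/1.12=30.9693; Δ=(59.1124−5.6375)/(154.9600−70.7200)=0.6348; B=V−Δ·S=-35.0491
Self-financing check: at every node Δ·S+B equals the discounted successor values.

(0,0): Delta=0.6348 Bond=-35.0491
(1,0): Delta=0.2029 Bond=-8.7125
(1,1): Delta=0.8005 Bond=-64.9385
(2,0): Delta=0.0000 Bond=0.0000
(2,1): Delta=0.2808 Bond=-17.9635
(2,2): Delta=1.0000 Bond=-118.7857
V0=30.9693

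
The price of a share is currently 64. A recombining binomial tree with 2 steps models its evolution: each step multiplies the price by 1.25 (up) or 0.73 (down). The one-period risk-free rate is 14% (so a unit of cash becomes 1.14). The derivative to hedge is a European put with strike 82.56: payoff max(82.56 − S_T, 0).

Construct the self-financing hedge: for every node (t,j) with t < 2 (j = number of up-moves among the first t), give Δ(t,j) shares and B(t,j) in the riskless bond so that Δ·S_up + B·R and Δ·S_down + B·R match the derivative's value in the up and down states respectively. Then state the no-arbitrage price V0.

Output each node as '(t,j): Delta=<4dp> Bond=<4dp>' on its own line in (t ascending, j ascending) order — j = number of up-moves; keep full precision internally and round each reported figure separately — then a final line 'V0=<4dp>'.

(0,0): Delta=-0.6376 Bond=48.6735
(1,0): Delta=-1.0000 Bond=72.4211
(1,1): Delta=-0.5808 Bond=50.9447
V0=7.8698

Under the risk-neutral measure, an up-move has probability p* = (R−d)/(u−d) = 0.7885 and values discount at R = 1.14.
Payoff layer (t=2): V(2,0)=48.4544, V(2,1)=24.1600, V(2,2)=0.0000
  t=1,j=0: stock 46.7200 → up 58.4000 (V=24.1600), down 34.1056 (V=48.4544). Price 25.7011; hedge Δ=-1.0000, bond B=72.4211.
  t=1,j=1: stock 80.0000 → up 100.0000 (V=0.0000), down 58.4000 (V=24.1600). Price 4.4831; hedge Δ=-0.5808, bond B=50.9447.
  t=0,j=0: stock 64.0000 → up 80.0000 (V=4.4831), down 46.7200 (V=25.7011). Price 7.8698; hedge Δ=-0.6376, bond B=48.6735.
Root portfolio cost Δ·64+B reproduces V0=7.8698.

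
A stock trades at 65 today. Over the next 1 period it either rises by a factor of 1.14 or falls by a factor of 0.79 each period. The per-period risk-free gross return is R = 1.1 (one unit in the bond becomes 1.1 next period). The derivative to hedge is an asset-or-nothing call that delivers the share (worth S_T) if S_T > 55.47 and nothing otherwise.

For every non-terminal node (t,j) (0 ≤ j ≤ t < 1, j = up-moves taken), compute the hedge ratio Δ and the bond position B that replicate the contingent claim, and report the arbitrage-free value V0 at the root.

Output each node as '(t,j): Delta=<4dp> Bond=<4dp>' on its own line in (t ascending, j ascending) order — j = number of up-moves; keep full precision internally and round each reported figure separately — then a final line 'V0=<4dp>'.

No-arbitrage ⇒ martingale measure with p* = (R−d)/(u−d) = 0.8857.
Payoff layer (t=1): V(1,0)=0.0000, V(1,1)=74.1000
Node (0,0) S=65.0000: V=(p*·74.1000+(1−p*)·0.0000)/1.1=59.6649; Δ=(74.1000−0.0000)/(74.1000−51.3500)=3.2571; B=V−Δ·S=-152.0494
Self-financing check: at every node Δ·S+B equals the discounted successor values.

(0,0): Delta=3.2571 Bond=-152.0494
V0=59.6649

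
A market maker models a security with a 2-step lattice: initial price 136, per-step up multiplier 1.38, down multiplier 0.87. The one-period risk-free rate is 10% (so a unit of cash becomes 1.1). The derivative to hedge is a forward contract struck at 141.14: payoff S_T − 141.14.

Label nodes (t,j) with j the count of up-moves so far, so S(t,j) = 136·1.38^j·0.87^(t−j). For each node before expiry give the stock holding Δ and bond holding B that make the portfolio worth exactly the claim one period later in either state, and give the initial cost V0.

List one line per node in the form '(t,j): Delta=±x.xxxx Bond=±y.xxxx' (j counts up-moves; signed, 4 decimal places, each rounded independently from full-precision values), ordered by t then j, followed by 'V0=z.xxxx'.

Risk-neutral probability p* = (R−d)/(u−d) = (1.1−0.87)/(1.38−0.87) = 0.4510.
At expiry t=2: V(2,0)=-38.2016, V(2,1)=22.1416, V(2,2)=117.8584
Node (1,0) S=118.3200: V=(p*·22.1416+(1−p*)·-38.2016)/1.1=-9.9891; Δ=(22.1416−-38.2016)/(163.2816−102.9384)=1.0000; B=V−Δ·S=-128.3091
Node (1,1) S=187.6800: V=(p*·117.8584+(1−p*)·22.1416)/1.1=59.3709; Δ=(117.8584−22.1416)/(258.9984−163.2816)=1.0000; B=V−Δ·S=-128.3091
Node (0,0) S=136.0000: V=(p*·59.3709+(1−p*)·-9.9891)/1.1=19.3554; Δ=(59.3709−-9.9891)/(187.6800−118.3200)=1.0000; B=V−Δ·S=-116.6446
Root portfolio cost Δ·136+B reproduces V0=19.3554.

(0,0): Delta=1.0000 Bond=-116.6446
(1,0): Delta=1.0000 Bond=-128.3091
(1,1): Delta=1.0000 Bond=-128.3091
V0=19.3554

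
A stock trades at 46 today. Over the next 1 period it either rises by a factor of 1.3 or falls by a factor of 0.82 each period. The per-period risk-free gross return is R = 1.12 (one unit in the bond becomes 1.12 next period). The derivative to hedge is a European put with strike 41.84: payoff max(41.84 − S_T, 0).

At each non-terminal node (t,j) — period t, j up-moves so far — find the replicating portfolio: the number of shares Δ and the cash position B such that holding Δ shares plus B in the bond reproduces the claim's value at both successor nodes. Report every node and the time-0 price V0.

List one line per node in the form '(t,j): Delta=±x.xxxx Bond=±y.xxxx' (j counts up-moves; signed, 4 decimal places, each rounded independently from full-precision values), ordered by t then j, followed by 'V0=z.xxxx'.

(0,0): Delta=-0.1866 Bond=9.9628
V0=1.3795

The replicating-portfolio and risk-neutral prices coincide; use p* = (1.12−0.82)/(1.3−0.82) = 0.6250 for the latter.
Terminal payoffs: V(1,0)=4.1200, V(1,1)=0.0000
  t=0,j=0: stock 46.0000 → up 59.8000 (V=0.0000), down 37.7200 (V=4.1200). Price 1.3795; hedge Δ=-0.1866, bond B=9.9628.
Each (Δ,B) replicates both successor values, so the strategy is self-financing and V0 is arbitrage-free.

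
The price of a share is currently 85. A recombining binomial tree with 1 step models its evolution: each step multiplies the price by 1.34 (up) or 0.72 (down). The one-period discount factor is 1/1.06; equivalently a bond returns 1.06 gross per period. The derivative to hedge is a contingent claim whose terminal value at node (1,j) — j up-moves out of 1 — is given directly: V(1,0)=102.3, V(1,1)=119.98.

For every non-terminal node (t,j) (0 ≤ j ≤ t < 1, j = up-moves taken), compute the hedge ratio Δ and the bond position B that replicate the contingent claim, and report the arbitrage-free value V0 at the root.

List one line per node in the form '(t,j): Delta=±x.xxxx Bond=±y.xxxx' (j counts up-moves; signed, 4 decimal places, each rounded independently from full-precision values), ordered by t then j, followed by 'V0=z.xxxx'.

(0,0): Delta=0.3355 Bond=77.1400
V0=105.6561

Risk-neutral probability p* = (R−d)/(u−d) = (1.06−0.72)/(1.34−0.72) = 0.5484.
Terminal values V(1,·): V(1,0)=102.3000, V(1,1)=119.9800
(0,0): S=85.0000. Δ = (V_up−V_dn)/(S_up−S_dn) = (119.9800−102.3000)/(113.9000−61.2000) = 0.3355. V = [p*·119.9800 + (1−p*)·102.3000]/1.06 = 105.6561. B = V − Δ·S = 77.1400.
Each (Δ,B) replicates both successor values, so the strategy is self-financing and V0 is arbitrage-free.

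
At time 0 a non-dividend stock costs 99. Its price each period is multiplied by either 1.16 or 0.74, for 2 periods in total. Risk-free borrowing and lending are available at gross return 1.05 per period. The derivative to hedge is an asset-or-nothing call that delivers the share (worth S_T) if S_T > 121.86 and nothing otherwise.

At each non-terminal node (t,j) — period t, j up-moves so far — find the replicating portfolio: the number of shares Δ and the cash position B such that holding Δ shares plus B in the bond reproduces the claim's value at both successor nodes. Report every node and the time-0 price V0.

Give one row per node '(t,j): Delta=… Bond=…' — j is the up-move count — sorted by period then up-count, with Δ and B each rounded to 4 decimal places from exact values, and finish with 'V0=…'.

Under the risk-neutral measure, an up-move has probability p* = (R−d)/(u−d) = 0.7381 and values discount at R = 1.05.
Payoff layer (t=2): V(2,0)=0.0000, V(2,1)=0.0000, V(2,2)=133.2144
(1,0): S=73.2600. Δ = (V_up−V_dn)/(S_up−S_dn) = (0.0000−0.0000)/(84.9816−54.2124) = 0.0000. V = [p*·0.0000 + (1−p*)·0.0000]/1.05 = 0.0000. B = V − Δ·S = 0.0000.
(1,1): S=114.8400. Δ = (V_up−V_dn)/(S_up−S_dn) = (133.2144−0.0000)/(133.2144−84.9816) = 2.7619. V = [p*·133.2144 + (1−p*)·0.0000]/1.05 = 93.6428. B = V − Δ·S = -223.5344.
(0,0): S=99.0000. Δ = (V_up−V_dn)/(S_up−S_dn) = (93.6428−0.0000)/(114.8400−73.2600) = 2.2521. V = [p*·93.6428 + (1−p*)·0.0000]/1.05 = 65.8260. B = V − Δ·S = -157.1330.
Each (Δ,B) replicates both successor values, so the strategy is self-financing and V0 is arbitrage-free.

(0,0): Delta=2.2521 Bond=-157.1330
(1,0): Delta=0.0000 Bond=0.0000
(1,1): Delta=2.7619 Bond=-223.5344
V0=65.8260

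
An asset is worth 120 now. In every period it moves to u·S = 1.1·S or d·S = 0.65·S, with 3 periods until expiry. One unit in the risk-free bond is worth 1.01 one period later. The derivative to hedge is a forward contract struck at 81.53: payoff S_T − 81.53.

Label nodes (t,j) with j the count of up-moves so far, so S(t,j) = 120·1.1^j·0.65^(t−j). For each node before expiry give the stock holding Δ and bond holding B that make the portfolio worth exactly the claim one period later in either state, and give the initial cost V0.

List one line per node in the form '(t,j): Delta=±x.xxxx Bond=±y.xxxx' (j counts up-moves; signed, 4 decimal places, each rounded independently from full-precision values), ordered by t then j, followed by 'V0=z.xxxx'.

Under the risk-neutral measure, an up-move has probability p* = (R−d)/(u−d) = 0.8000 and values discount at R = 1.01.
Terminal payoffs: V(3,0)=-48.5750, V(3,1)=-25.7600, V(3,2)=12.8500, V(3,3)=78.1900
Node (2,0) S=50.7000: V=(p*·-25.7600+(1−p*)·-48.5750)/1.01=-30.0228; Δ=(-25.7600−-48.5750)/(55.7700−32.9550)=1.0000; B=V−Δ·S=-80.7228
Node (2,1) S=85.8000: V=(p*·12.8500+(1−p*)·-25.7600)/1.01=5.0772; Δ=(12.8500−-25.7600)/(94.3800−55.7700)=1.0000; B=V−Δ·S=-80.7228
Node (2,2) S=145.2000: V=(p*·78.1900+(1−p*)·12.8500)/1.01=64.4772; Δ=(78.1900−12.8500)/(159.7200−94.3800)=1.0000; B=V−Δ·S=-80.7228
Node (1,0) S=78.0000: V=(p*·5.0772+(1−p*)·-30.0228)/1.01=-1.9235; Δ=(5.0772−-30.0228)/(85.8000−50.7000)=1.0000; B=V−Δ·S=-79.9235
Node (1,1) S=132.0000: V=(p*·64.4772+(1−p*)·5.0772)/1.01=52.0765; Δ=(64.4772−5.0772)/(145.2000−85.8000)=1.0000; B=V−Δ·S=-79.9235
Node (0,0) S=120.0000: V=(p*·52.0765+(1−p*)·-1.9235)/1.01=40.8678; Δ=(52.0765−-1.9235)/(132.0000−78.0000)=1.0000; B=V−Δ·S=-79.1322
Root portfolio cost Δ·120+B reproduces V0=40.8678.

(0,0): Delta=1.0000 Bond=-79.1322
(1,0): Delta=1.0000 Bond=-79.9235
(1,1): Delta=1.0000 Bond=-79.9235
(2,0): Delta=1.0000 Bond=-80.7228
(2,1): Delta=1.0000 Bond=-80.7228
(2,2): Delta=1.0000 Bond=-80.7228
V0=40.8678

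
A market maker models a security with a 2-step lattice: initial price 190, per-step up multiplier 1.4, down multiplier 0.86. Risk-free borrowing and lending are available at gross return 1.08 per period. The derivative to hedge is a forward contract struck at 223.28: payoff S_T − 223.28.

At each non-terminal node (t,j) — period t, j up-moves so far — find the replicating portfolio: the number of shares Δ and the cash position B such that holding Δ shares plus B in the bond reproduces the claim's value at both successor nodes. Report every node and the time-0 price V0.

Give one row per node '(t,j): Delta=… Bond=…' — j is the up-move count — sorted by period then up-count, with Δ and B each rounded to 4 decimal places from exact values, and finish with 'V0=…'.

The replicating-portfolio and risk-neutral prices coincide; use p* = (1.08−0.86)/(1.4−0.86) = 0.4074 for the latter.
Terminal payoffs: V(2,0)=-82.7560, V(2,1)=5.4800, V(2,2)=149.1200
Node (1,0) S=163.4000: V=(p*·5.4800+(1−p*)·-82.7560)/1.08=-43.3407; Δ=(5.4800−-82.7560)/(228.7600−140.5240)=1.0000; B=V−Δ·S=-206.7407
Node (1,1) S=266.0000: V=(p*·149.1200+(1−p*)·5.4800)/1.08=59.2593; Δ=(149.1200−5.4800)/(372.4000−228.7600)=1.0000; B=V−Δ·S=-206.7407
Node (0,0) S=190.0000: V=(p*·59.2593+(1−p*)·-43.3407)/1.08=-1.4266; Δ=(59.2593−-43.3407)/(266.0000−163.4000)=1.0000; B=V−Δ·S=-191.4266
Self-financing check: at every node Δ·S+B equals the discounted successor values.

(0,0): Delta=1.0000 Bond=-191.4266
(1,0): Delta=1.0000 Bond=-206.7407
(1,1): Delta=1.0000 Bond=-206.7407
V0=-1.4266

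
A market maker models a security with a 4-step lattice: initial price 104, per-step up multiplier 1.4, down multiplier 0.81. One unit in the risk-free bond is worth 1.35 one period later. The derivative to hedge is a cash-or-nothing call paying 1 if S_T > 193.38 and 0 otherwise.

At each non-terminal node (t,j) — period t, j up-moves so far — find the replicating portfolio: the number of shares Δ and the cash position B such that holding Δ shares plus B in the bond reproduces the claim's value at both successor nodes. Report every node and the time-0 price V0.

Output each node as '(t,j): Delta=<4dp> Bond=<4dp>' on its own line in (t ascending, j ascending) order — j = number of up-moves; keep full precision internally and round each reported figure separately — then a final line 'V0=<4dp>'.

(0,0): Delta=0.0014 Bond=0.1428
(1,0): Delta=0.0092 Bond=-0.4674
(1,1): Delta=0.0010 Bond=0.2539
(2,0): Delta=0.0000 Bond=0.0000
(2,1): Delta=0.0097 Bond=-0.6895
(2,2): Delta=0.0005 Bond=0.4384
(3,0): Delta=0.0000 Bond=0.0000
(3,1): Delta=0.0000 Bond=0.0000
(3,2): Delta=0.0103 Bond=-1.0169
(3,3): Delta=0.0000 Bond=0.7407
V0=0.2895

No-arbitrage ⇒ martingale measure with p* = (R−d)/(u−d) = 0.9153.
At expiry t=4: V(4,0)=0.0000, V(4,1)=0.0000, V(4,2)=0.0000, V(4,3)=1.0000, V(4,4)=1.0000
  t=3,j=0: stock 55.2699 → up 77.3778 (V=0.0000), down 44.7686 (V=0.0000). Price 0.0000; hedge Δ=0.0000, bond B=0.0000.
  t=3,j=1: stock 95.5282 → up 133.7394 (V=0.0000), down 77.3778 (V=0.0000). Price 0.0000; hedge Δ=0.0000, bond B=0.0000.
  t=3,j=2: stock 165.1104 → up 231.1546 (V=1.0000), down 133.7394 (V=0.0000). Price 0.6780; hedge Δ=0.0103, bond B=-1.0169.
  t=3,j=3: stock 285.3760 → up 399.5264 (V=1.0000), down 231.1546 (V=1.0000). Price 0.7407; hedge Δ=0.0000, bond B=0.7407.
  t=2,j=0: stock 68.2344 → up 95.5282 (V=0.0000), down 55.2699 (V=0.0000). Price 0.0000; hedge Δ=0.0000, bond B=0.0000.
  t=2,j=1: stock 117.9360 → up 165.1104 (V=0.6780), down 95.5282 (V=0.0000). Price 0.4596; hedge Δ=0.0097, bond B=-0.6895.
  t=2,j=2: stock 203.8400 → up 285.3760 (V=0.7407), down 165.1104 (V=0.6780). Price 0.5448; hedge Δ=0.0005, bond B=0.4384.
  t=1,j=0: stock 84.2400 → up 117.9360 (V=0.4596), down 68.2344 (V=0.0000). Price 0.3116; hedge Δ=0.0092, bond B=-0.4674.
  t=1,j=1: stock 145.6000 → up 203.8400 (V=0.5448), down 117.9360 (V=0.4596). Price 0.3982; hedge Δ=0.0010, bond B=0.2539.
  t=0,j=0: stock 104.0000 → up 145.6000 (V=0.3982), down 84.2400 (V=0.3116). Price 0.2895; hedge Δ=0.0014, bond B=0.1428.
Root portfolio cost Δ·104+B reproduces V0=0.2895.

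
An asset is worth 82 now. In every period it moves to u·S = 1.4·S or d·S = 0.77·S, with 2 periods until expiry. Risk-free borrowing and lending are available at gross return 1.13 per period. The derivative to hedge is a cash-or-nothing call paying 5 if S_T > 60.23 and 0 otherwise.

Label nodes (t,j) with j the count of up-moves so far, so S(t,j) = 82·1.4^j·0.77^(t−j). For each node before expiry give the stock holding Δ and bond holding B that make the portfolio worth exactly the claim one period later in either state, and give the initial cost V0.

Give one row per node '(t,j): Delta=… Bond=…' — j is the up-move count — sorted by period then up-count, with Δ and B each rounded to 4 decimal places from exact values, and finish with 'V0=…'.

The replicating-portfolio and risk-neutral prices coincide; use p* = (1.13−0.77)/(1.4−0.77) = 0.5714 for the latter.
Terminal values V(2,·): V(2,0)=0.0000, V(2,1)=5.0000, V(2,2)=5.0000
Node (1,0) S=63.1400: V=(p*·5.0000+(1−p*)·0.0000)/1.13=2.5284; Δ=(5.0000−0.0000)/(88.3960−48.6178)=0.1257; B=V−Δ·S=-5.4081
Node (1,1) S=114.8000: V=(p*·5.0000+(1−p*)·5.0000)/1.13=4.4248; Δ=(5.0000−5.0000)/(160.7200−88.3960)=0.0000; B=V−Δ·S=4.4248
Node (0,0) S=82.0000: V=(p*·4.4248+(1−p*)·2.5284)/1.13=3.1965; Δ=(4.4248−2.5284)/(114.8000−63.1400)=0.0367; B=V−Δ·S=0.1865
Each (Δ,B) replicates both successor values, so the strategy is self-financing and V0 is arbitrage-free.

(0,0): Delta=0.0367 Bond=0.1865
(1,0): Delta=0.1257 Bond=-5.4081
(1,1): Delta=0.0000 Bond=4.4248
V0=3.1965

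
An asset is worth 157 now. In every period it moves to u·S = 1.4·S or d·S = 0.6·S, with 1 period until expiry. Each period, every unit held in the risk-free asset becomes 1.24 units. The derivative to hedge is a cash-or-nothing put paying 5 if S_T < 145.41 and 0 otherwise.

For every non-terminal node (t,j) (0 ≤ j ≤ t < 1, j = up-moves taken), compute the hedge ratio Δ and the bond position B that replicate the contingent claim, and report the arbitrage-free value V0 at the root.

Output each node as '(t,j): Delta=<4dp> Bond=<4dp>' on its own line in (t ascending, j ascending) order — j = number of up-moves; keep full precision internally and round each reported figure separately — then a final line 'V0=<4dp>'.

(0,0): Delta=-0.0398 Bond=7.0565
V0=0.8065

No-arbitrage ⇒ martingale measure with p* = (R−d)/(u−d) = 0.8000.
At expiry t=1: V(1,0)=5.0000, V(1,1)=0.0000
Node (0,0) S=157.0000: V=(p*·0.0000+(1−p*)·5.0000)/1.24=0.8065; Δ=(0.0000−5.0000)/(219.8000−94.2000)=-0.0398; B=V−Δ·S=7.0565
Self-financing check: at every node Δ·S+B equals the discounted successor values.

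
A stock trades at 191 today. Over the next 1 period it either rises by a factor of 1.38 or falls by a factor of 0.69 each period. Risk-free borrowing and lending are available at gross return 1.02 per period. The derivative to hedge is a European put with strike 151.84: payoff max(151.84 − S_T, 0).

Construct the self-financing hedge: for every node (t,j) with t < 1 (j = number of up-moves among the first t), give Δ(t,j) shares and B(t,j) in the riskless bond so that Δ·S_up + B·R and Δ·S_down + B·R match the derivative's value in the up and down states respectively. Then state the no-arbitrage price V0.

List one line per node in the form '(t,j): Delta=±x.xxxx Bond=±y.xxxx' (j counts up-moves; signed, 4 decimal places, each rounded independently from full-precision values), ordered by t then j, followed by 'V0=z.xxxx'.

(0,0): Delta=-0.1521 Bond=39.3137
V0=10.2558

No-arbitrage ⇒ martingale measure with p* = (R−d)/(u−d) = 0.4783.
At expiry t=1: V(1,0)=20.0500, V(1,1)=0.0000
Node (0,0) S=191.0000: V=(p*·0.0000+(1−p*)·20.0500)/1.02=10.2558; Δ=(0.0000−20.0500)/(263.5800−131.7900)=-0.1521; B=V−Δ·S=39.3137
Self-financing check: at every node Δ·S+B equals the discounted successor values.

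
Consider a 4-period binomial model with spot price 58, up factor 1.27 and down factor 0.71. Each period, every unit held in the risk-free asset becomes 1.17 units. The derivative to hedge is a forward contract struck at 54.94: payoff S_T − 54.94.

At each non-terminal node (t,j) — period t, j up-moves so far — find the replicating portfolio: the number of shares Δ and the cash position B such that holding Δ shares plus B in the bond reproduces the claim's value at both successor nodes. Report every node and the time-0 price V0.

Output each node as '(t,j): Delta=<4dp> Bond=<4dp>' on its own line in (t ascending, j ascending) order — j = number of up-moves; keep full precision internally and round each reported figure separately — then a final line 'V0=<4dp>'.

Risk-neutral probability p* = (R−d)/(u−d) = (1.17−0.71)/(1.27−0.71) = 0.8214.
Terminal values V(4,·): V(4,0)=-40.2012, V(4,1)=-28.5763, V(4,2)=-7.7824, V(4,3)=29.4124, V(4,4)=95.9439
  t=3,j=0: stock 20.7588 → up 26.3637 (V=-28.5763), down 14.7388 (V=-40.2012). Price -26.1984; hedge Δ=1.0000, bond B=-46.9573.
  t=3,j=1: stock 37.1320 → up 47.1576 (V=-7.7824), down 26.3637 (V=-28.5763). Price -9.8253; hedge Δ=1.0000, bond B=-46.9573.
  t=3,j=2: stock 66.4192 → up 84.3524 (V=29.4124), down 47.1576 (V=-7.7824). Price 19.4620; hedge Δ=1.0000, bond B=-46.9573.
  t=3,j=3: stock 118.8062 → up 150.8839 (V=95.9439), down 84.3524 (V=29.4124). Price 71.8489; hedge Δ=1.0000, bond B=-46.9573.
  t=2,j=0: stock 29.2378 → up 37.1320 (V=-9.8253), down 20.7588 (V=-26.1984). Price -10.8966; hedge Δ=1.0000, bond B=-40.1344.
  t=2,j=1: stock 52.2986 → up 66.4192 (V=19.4620), down 37.1320 (V=-9.8253). Price 12.1642; hedge Δ=1.0000, bond B=-40.1344.
  t=2,j=2: stock 93.5482 → up 118.8062 (V=71.8489), down 66.4192 (V=19.4620). Price 53.4138; hedge Δ=1.0000, bond B=-40.1344.
  t=1,j=0: stock 41.1800 → up 52.2986 (V=12.1642), down 29.2378 (V=-10.8966). Price 6.8771; hedge Δ=1.0000, bond B=-34.3029.
  t=1,j=1: stock 73.6600 → up 93.5482 (V=53.4138), down 52.2986 (V=12.1642). Price 39.3571; hedge Δ=1.0000, bond B=-34.3029.
  t=0,j=0: stock 58.0000 → up 73.6600 (V=39.3571), down 41.1800 (V=6.8771). Price 28.6813; hedge Δ=1.0000, bond B=-29.3187.
Check: Δ(0,0)·S0 + B(0,0) = 28.6813 = V0.

(0,0): Delta=1.0000 Bond=-29.3187
(1,0): Delta=1.0000 Bond=-34.3029
(1,1): Delta=1.0000 Bond=-34.3029
(2,0): Delta=1.0000 Bond=-40.1344
(2,1): Delta=1.0000 Bond=-40.1344
(2,2): Delta=1.0000 Bond=-40.1344
(3,0): Delta=1.0000 Bond=-46.9573
(3,1): Delta=1.0000 Bond=-46.9573
(3,2): Delta=1.0000 Bond=-46.9573
(3,3): Delta=1.0000 Bond=-46.9573
V0=28.6813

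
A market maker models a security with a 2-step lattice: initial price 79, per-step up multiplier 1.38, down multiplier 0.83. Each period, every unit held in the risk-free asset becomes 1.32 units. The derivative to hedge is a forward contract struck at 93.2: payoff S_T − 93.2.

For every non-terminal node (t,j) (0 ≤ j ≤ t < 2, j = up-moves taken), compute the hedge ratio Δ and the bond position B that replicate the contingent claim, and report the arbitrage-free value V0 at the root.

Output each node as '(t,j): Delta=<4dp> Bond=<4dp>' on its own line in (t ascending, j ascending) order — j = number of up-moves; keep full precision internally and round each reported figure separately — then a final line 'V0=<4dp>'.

(0,0): Delta=1.0000 Bond=-53.4894
(1,0): Delta=1.0000 Bond=-70.6061
(1,1): Delta=1.0000 Bond=-70.6061
V0=25.5106

No-arbitrage ⇒ martingale measure with p* = (R−d)/(u−d) = 0.8909.
Terminal payoffs: V(2,0)=-38.7769, V(2,1)=-2.7134, V(2,2)=57.2476
(1,0): S=65.5700. Δ = (V_up−V_dn)/(S_up−S_dn) = (-2.7134−-38.7769)/(90.4866−54.4231) = 1.0000. V = [p*·-2.7134 + (1−p*)·-38.7769]/1.32 = -5.0361. B = V − Δ·S = -70.6061.
(1,1): S=109.0200. Δ = (V_up−V_dn)/(S_up−S_dn) = (57.2476−-2.7134)/(150.4476−90.4866) = 1.0000. V = [p*·57.2476 + (1−p*)·-2.7134]/1.32 = 38.4139. B = V − Δ·S = -70.6061.
(0,0): S=79.0000. Δ = (V_up−V_dn)/(S_up−S_dn) = (38.4139−-5.0361)/(109.0200−65.5700) = 1.0000. V = [p*·38.4139 + (1−p*)·-5.0361]/1.32 = 25.5106. B = V − Δ·S = -53.4894.
The time-0 hedge costs 25.5106, which is the no-arbitrage price.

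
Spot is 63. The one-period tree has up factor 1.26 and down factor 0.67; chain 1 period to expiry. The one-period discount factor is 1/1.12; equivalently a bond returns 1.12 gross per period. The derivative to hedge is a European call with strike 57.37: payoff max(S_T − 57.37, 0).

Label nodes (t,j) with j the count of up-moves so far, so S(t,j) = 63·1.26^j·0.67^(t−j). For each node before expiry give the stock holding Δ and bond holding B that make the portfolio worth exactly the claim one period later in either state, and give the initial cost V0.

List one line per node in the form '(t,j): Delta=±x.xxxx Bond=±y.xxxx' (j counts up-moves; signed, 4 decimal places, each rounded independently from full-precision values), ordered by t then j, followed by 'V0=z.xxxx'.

(0,0): Delta=0.5921 Bond=-22.3164
V0=14.9887

Since d<R<u, set p* = (R−d)/(u−d) = 0.7627; price each node as the discounted p*-expectation of its children.
Terminal payoffs: V(1,0)=0.0000, V(1,1)=22.0100
Node (0,0) S=63.0000: V=(p*·22.0100+(1−p*)·0.0000)/1.12=14.9887; Δ=(22.0100−0.0000)/(79.3800−42.2100)=0.5921; B=V−Δ·S=-22.3164
Each (Δ,B) replicates both successor values, so the strategy is self-financing and V0 is arbitrage-free.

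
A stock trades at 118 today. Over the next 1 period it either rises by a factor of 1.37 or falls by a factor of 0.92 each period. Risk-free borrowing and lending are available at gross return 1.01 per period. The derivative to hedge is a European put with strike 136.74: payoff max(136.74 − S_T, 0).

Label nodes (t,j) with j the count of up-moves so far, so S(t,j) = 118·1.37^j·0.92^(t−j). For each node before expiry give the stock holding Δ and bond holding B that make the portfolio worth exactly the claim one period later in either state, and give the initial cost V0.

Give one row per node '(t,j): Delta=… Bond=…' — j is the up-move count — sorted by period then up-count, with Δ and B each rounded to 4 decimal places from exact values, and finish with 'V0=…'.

(0,0): Delta=-0.5307 Bond=84.9430
V0=22.3208

Under the risk-neutral measure, an up-move has probability p* = (R−d)/(u−d) = 0.2000 and values discount at R = 1.01.
Terminal values V(1,·): V(1,0)=28.1800, V(1,1)=0.0000
Node (0,0) S=118.0000: V=(p*·0.0000+(1−p*)·28.1800)/1.01=22.3208; Δ=(0.0000−28.1800)/(161.6600−108.5600)=-0.5307; B=V−Δ·S=84.9430
Each (Δ,B) replicates both successor values, so the strategy is self-financing and V0 is arbitrage-free.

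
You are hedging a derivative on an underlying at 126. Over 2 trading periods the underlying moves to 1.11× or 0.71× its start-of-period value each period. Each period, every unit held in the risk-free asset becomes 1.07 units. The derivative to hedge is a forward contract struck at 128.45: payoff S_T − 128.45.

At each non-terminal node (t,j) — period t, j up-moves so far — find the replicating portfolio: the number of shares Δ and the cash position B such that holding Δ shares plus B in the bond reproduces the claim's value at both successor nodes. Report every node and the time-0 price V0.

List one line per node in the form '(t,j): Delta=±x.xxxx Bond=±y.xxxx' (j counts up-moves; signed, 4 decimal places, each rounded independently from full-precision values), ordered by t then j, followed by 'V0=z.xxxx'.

Risk-neutral probability p* = (R−d)/(u−d) = (1.07−0.71)/(1.11−0.71) = 0.9000.
Terminal values V(2,·): V(2,0)=-64.9334, V(2,1)=-29.1494, V(2,2)=26.7946
  t=1,j=0: stock 89.4600 → up 99.3006 (V=-29.1494), down 63.5166 (V=-64.9334). Price -30.5867; hedge Δ=1.0000, bond B=-120.0467.
  t=1,j=1: stock 139.8600 → up 155.2446 (V=26.7946), down 99.3006 (V=-29.1494). Price 19.8133; hedge Δ=1.0000, bond B=-120.0467.
  t=0,j=0: stock 126.0000 → up 139.8600 (V=19.8133), down 89.4600 (V=-30.5867). Price 13.8068; hedge Δ=1.0000, bond B=-112.1932.
Self-financing check: at every node Δ·S+B equals the discounted successor values.

(0,0): Delta=1.0000 Bond=-112.1932
(1,0): Delta=1.0000 Bond=-120.0467
(1,1): Delta=1.0000 Bond=-120.0467
V0=13.8068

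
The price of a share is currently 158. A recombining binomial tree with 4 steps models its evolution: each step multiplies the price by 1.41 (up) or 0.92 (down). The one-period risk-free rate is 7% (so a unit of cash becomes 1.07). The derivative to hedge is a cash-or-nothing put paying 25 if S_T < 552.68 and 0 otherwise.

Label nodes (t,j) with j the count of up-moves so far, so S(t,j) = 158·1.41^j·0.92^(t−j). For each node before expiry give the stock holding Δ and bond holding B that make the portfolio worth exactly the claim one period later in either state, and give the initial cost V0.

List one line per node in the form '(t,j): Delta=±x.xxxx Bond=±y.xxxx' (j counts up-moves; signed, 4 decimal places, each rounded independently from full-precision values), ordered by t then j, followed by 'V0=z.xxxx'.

Under the risk-neutral measure, an up-move has probability p* = (R−d)/(u−d) = 0.3061 and values discount at R = 1.07.
Terminal values V(4,·): V(4,0)=25.0000, V(4,1)=25.0000, V(4,2)=25.0000, V(4,3)=25.0000, V(4,4)=0.0000
(3,0): S=123.0327. Δ = (V_up−V_dn)/(S_up−S_dn) = (25.0000−25.0000)/(173.4761−113.1901) = 0.0000. V = [p*·25.0000 + (1−p*)·25.0000]/1.07 = 23.3645. B = V − Δ·S = 23.3645.
(3,1): S=188.5610. Δ = (V_up−V_dn)/(S_up−S_dn) = (25.0000−25.0000)/(265.8710−173.4761) = 0.0000. V = [p*·25.0000 + (1−p*)·25.0000]/1.07 = 23.3645. B = V − Δ·S = 23.3645.
(3,2): S=288.9902. Δ = (V_up−V_dn)/(S_up−S_dn) = (25.0000−25.0000)/(407.4762−265.8710) = 0.0000. V = [p*·25.0000 + (1−p*)·25.0000]/1.07 = 23.3645. B = V − Δ·S = 23.3645.
(3,3): S=442.9089. Δ = (V_up−V_dn)/(S_up−S_dn) = (0.0000−25.0000)/(624.5016−407.4762) = -0.1152. V = [p*·0.0000 + (1−p*)·25.0000]/1.07 = 16.2121. B = V − Δ·S = 67.2325.
(2,0): S=133.7312. Δ = (V_up−V_dn)/(S_up−S_dn) = (23.3645−23.3645)/(188.5610−123.0327) = 0.0000. V = [p*·23.3645 + (1−p*)·23.3645]/1.07 = 21.8360. B = V − Δ·S = 21.8360.
(2,1): S=204.9576. Δ = (V_up−V_dn)/(S_up−S_dn) = (23.3645−23.3645)/(288.9902−188.5610) = 0.0000. V = [p*·23.3645 + (1−p*)·23.3645]/1.07 = 21.8360. B = V − Δ·S = 21.8360.
(2,2): S=314.1198. Δ = (V_up−V_dn)/(S_up−S_dn) = (16.2121−23.3645)/(442.9089−288.9902) = -0.0465. V = [p*·16.2121 + (1−p*)·23.3645]/1.07 = 19.7897. B = V − Δ·S = 34.3864.
(1,0): S=145.3600. Δ = (V_up−V_dn)/(S_up−S_dn) = (21.8360−21.8360)/(204.9576−133.7312) = 0.0000. V = [p*·21.8360 + (1−p*)·21.8360]/1.07 = 20.4074. B = V − Δ·S = 20.4074.
(1,1): S=222.7800. Δ = (V_up−V_dn)/(S_up−S_dn) = (19.7897−21.8360)/(314.1198−204.9576) = -0.0187. V = [p*·19.7897 + (1−p*)·21.8360]/1.07 = 19.8220. B = V − Δ·S = 23.9981.
(0,0): S=158.0000. Δ = (V_up−V_dn)/(S_up−S_dn) = (19.8220−20.4074)/(222.7800−145.3600) = -0.0076. V = [p*·19.8220 + (1−p*)·20.4074]/1.07 = 18.9049. B = V − Δ·S = 20.0996.
Each (Δ,B) replicates both successor values, so the strategy is self-financing and V0 is arbitrage-free.

(0,0): Delta=-0.0076 Bond=20.0996
(1,0): Delta=0.0000 Bond=20.4074
(1,1): Delta=-0.0187 Bond=23.9981
(2,0): Delta=0.0000 Bond=21.8360
(2,1): Delta=0.0000 Bond=21.8360
(2,2): Delta=-0.0465 Bond=34.3864
(3,0): Delta=0.0000 Bond=23.3645
(3,1): Delta=0.0000 Bond=23.3645
(3,2): Delta=0.0000 Bond=23.3645
(3,3): Delta=-0.1152 Bond=67.2325
V0=18.9049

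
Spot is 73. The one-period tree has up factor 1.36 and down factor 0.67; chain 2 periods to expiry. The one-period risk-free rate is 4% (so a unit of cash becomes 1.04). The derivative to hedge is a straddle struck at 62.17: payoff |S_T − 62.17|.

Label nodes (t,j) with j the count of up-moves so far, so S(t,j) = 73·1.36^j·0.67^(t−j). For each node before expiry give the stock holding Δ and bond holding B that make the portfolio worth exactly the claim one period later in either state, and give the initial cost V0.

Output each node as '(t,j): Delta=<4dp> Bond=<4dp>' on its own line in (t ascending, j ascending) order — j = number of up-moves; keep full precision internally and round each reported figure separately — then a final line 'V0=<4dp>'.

Under the risk-neutral measure, an up-move has probability p* = (R−d)/(u−d) = 0.5362 and values discount at R = 1.04.
At expiry t=2: V(2,0)=29.4003, V(2,1)=4.3476, V(2,2)=72.8508
Node (1,0) S=48.9100: V=(p*·4.3476+(1−p*)·29.4003)/1.04=15.3522; Δ=(4.3476−29.4003)/(66.5176−32.7697)=-0.7423; B=V−Δ·S=51.6604
Node (1,1) S=99.2800: V=(p*·72.8508+(1−p*)·4.3476)/1.04=39.5012; Δ=(72.8508−4.3476)/(135.0208−66.5176)=1.0000; B=V−Δ·S=-59.7788
Node (0,0) S=73.0000: V=(p*·39.5012+(1−p*)·15.3522)/1.04=27.2131; Δ=(39.5012−15.3522)/(99.2800−48.9100)=0.4794; B=V−Δ·S=-7.7855
Root portfolio cost Δ·73+B reproduces V0=27.2131.

(0,0): Delta=0.4794 Bond=-7.7855
(1,0): Delta=-0.7423 Bond=51.6604
(1,1): Delta=1.0000 Bond=-59.7788
V0=27.2131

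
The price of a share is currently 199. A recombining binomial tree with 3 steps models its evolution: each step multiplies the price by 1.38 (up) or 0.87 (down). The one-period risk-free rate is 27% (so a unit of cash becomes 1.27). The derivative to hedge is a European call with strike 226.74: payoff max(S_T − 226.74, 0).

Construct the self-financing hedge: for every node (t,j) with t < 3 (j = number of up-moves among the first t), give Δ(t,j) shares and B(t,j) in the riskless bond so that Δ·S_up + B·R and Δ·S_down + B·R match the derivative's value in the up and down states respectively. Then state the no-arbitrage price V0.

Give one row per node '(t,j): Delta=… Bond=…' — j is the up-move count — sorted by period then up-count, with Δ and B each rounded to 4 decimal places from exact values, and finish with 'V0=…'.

Under the risk-neutral measure, an up-move has probability p* = (R−d)/(u−d) = 0.7843 and values discount at R = 1.27.
Terminal payoffs: V(3,0)=0.0000, V(3,1)=0.0000, V(3,2)=102.9688, V(3,3)=296.2463
  t=2,j=0: stock 150.6231 → up 207.8599 (V=0.0000), down 131.0421 (V=0.0000). Price 0.0000; hedge Δ=0.0000, bond B=0.0000.
  t=2,j=1: stock 238.9194 → up 329.7088 (V=102.9688), down 207.8599 (V=0.0000). Price 63.5904; hedge Δ=0.8451, bond B=-138.3091.
  t=2,j=2: stock 378.9756 → up 522.9863 (V=296.2463), down 329.7088 (V=102.9688). Price 200.4402; hedge Δ=1.0000, bond B=-178.5354.
  t=1,j=0: stock 173.1300 → up 238.9194 (V=63.5904), down 150.6231 (V=0.0000). Price 39.2715; hedge Δ=0.7202, bond B=-85.4156.
  t=1,j=1: stock 274.6200 → up 378.9756 (V=200.4402), down 238.9194 (V=63.5904). Price 134.5855; hedge Δ=0.9771, bond B=-133.7474.
  t=0,j=0: stock 199.0000 → up 274.6200 (V=134.5855), down 173.1300 (V=39.2715). Price 89.7855; hedge Δ=0.9391, bond B=-97.1046.
Check: Δ(0,0)·S0 + B(0,0) = 89.7855 = V0.

(0,0): Delta=0.9391 Bond=-97.1046
(1,0): Delta=0.7202 Bond=-85.4156
(1,1): Delta=0.9771 Bond=-133.7474
(2,0): Delta=0.0000 Bond=0.0000
(2,1): Delta=0.8451 Bond=-138.3091
(2,2): Delta=1.0000 Bond=-178.5354
V0=89.7855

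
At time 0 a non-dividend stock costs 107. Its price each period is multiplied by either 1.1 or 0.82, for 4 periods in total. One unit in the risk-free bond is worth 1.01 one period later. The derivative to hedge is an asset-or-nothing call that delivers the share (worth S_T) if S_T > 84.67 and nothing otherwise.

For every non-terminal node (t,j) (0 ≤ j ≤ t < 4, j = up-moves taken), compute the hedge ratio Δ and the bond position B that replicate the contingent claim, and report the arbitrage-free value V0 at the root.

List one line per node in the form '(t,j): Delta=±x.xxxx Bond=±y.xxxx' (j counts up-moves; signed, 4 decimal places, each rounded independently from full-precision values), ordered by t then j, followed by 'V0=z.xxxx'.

Since d<R<u, set p* = (R−d)/(u−d) = 0.6786; price each node as the discounted p*-expectation of its children.
Terminal payoffs: V(4,0)=0.0000, V(4,1)=0.0000, V(4,2)=87.0556, V(4,3)=116.7819, V(4,4)=156.6587
  t=3,j=0: stock 58.9964 → up 64.8960 (V=0.0000), down 48.3770 (V=0.0000). Price 0.0000; hedge Δ=0.0000, bond B=0.0000.
  t=3,j=1: stock 79.1415 → up 87.0556 (V=87.0556), down 64.8960 (V=0.0000). Price 58.4886; hedge Δ=3.9286, bond B=-252.4244.
  t=3,j=2: stock 106.1654 → up 116.7819 (V=116.7819), down 87.0556 (V=87.0556). Price 106.1654; hedge Δ=1.0000, bond B=0.0000.
  t=3,j=3: stock 142.4170 → up 156.6587 (V=156.6587), down 116.7819 (V=116.7819). Price 142.4170; hedge Δ=1.0000, bond B=0.0000.
  t=2,j=0: stock 71.9468 → up 79.1415 (V=58.4886), down 58.9964 (V=0.0000). Price 39.2957; hedge Δ=2.9034, bond B=-169.5921.
  t=2,j=1: stock 96.5140 → up 106.1654 (V=106.1654), down 79.1415 (V=58.4886). Price 89.9413; hedge Δ=1.7642, bond B=-80.3331.
  t=2,j=2: stock 129.4700 → up 142.4170 (V=142.4170), down 106.1654 (V=106.1654). Price 129.4700; hedge Δ=1.0000, bond B=0.0000.
  t=1,j=0: stock 87.7400 → up 96.5140 (V=89.9413), down 71.9468 (V=39.2957). Price 72.9330; hedge Δ=2.0615, bond B=-107.9440.
  t=1,j=1: stock 117.7000 → up 129.4700 (V=129.4700), down 96.5140 (V=89.9413). Price 115.6083; hedge Δ=1.1994, bond B=-25.5657.
  t=0,j=0: stock 107.0000 → up 117.7000 (V=115.6083), down 87.7400 (V=72.9330). Price 100.8824; hedge Δ=1.4244, bond B=-51.5291.
Self-financing check: at every node Δ·S+B equals the discounted successor values.

(0,0): Delta=1.4244 Bond=-51.5291
(1,0): Delta=2.0615 Bond=-107.9440
(1,1): Delta=1.1994 Bond=-25.5657
(2,0): Delta=2.9034 Bond=-169.5921
(2,1): Delta=1.7642 Bond=-80.3331
(2,2): Delta=1.0000 Bond=0.0000
(3,0): Delta=0.0000 Bond=0.0000
(3,1): Delta=3.9286 Bond=-252.4244
(3,2): Delta=1.0000 Bond=0.0000
(3,3): Delta=1.0000 Bond=0.0000
V0=100.8824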